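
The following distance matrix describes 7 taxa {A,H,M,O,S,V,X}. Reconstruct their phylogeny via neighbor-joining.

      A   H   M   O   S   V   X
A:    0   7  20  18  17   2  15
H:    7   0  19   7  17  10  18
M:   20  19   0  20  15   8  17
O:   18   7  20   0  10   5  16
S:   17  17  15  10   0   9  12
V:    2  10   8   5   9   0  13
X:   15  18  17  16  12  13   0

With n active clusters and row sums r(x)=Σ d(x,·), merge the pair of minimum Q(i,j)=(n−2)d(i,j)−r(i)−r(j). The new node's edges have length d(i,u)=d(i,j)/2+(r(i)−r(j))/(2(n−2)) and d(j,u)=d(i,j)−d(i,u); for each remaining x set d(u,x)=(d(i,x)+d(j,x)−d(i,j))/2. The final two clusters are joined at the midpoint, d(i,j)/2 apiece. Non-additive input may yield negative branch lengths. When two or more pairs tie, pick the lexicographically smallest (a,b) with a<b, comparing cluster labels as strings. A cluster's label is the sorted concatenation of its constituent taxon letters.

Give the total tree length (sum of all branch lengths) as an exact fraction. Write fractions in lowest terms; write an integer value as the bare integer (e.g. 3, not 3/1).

step 1: merge (A,H) at d=7, Q=-122; branch lengths A→18/5, H→17/5; new cluster AH
  updated: d(AH,M)=16, d(AH,O)=9, d(AH,S)=27/2, d(AH,V)=5/2, d(AH,X)=13
step 2: merge (S,X) at d=12, Q=-165/2; branch lengths S→73/16, X→119/16; new cluster SX
  updated: d(AH,SX)=29/4, d(M,SX)=10, d(O,SX)=7, d(SX,V)=5
step 3: merge (M,SX) at d=10, Q=-213/4; branch lengths M→73/8, SX→7/8; new cluster MSX
  updated: d(AH,MSX)=53/8, d(MSX,O)=17/2, d(MSX,V)=3/2
step 4: merge (AH,O) at d=9, Q=-181/8; branch lengths AH→109/32, O→179/32; new cluster AHO
  updated: d(AHO,MSX)=49/16, d(AHO,V)=-3/4
step 5: merge (AHO,MSX) at d=49/16, Q=-61/16; branch lengths AHO→13/32, MSX→85/32; new cluster AHMOSX
  updated: d(AHMOSX,V)=-37/32
step 6: merge (AHMOSX,V) at d=-37/32; branch lengths AHMOSX→-37/64, V→-37/64; new cluster AHMOSVX
final tree: ((((A:18/5,H:17/5):109/32,O:179/32):13/32,(M:73/8,(S:73/16,X:119/16):7/8):85/32):-37/64,V:-37/64)
total length: 1277/32

1277/32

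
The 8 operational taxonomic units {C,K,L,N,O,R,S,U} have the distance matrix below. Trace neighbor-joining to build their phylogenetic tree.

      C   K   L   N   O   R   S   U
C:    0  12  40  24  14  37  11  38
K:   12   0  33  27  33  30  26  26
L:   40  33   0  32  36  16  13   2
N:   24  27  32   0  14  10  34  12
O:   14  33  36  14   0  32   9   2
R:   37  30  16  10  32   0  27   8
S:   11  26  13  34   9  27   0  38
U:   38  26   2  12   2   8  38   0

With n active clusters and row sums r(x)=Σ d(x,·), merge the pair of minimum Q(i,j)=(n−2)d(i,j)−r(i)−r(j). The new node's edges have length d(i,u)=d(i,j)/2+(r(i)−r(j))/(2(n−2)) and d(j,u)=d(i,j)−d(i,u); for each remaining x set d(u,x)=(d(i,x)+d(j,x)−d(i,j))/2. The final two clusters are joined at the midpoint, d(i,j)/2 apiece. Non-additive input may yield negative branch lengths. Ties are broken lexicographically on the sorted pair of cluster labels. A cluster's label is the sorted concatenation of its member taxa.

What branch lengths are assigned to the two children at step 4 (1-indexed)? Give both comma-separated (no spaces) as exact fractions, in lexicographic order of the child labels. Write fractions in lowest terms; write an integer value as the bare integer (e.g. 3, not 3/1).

iteration 1: select C,K (d=12, Q=-291); attach at lengths (61/12, 83/12); label the merged cluster CK
  updated: d(CK,L)=61/2, d(CK,N)=39/2, d(CK,O)=35/2, d(CK,R)=55/2, d(CK,S)=25/2, d(CK,U)=26
iteration 2: select L,U (d=2, Q=-415/2); attach at lengths (103/20, -63/20); label the merged cluster LU
  updated: d(CK,LU)=109/4, d(LU,N)=21, d(LU,O)=18, d(LU,R)=11, d(LU,S)=49/2
iteration 3: select N,R (d=10, Q=-166); attach at lengths (31/8, 49/8); label the merged cluster NR
  updated: d(CK,NR)=37/2, d(LU,NR)=11, d(NR,O)=18, d(NR,S)=51/2
iteration 4: select LU,NR (d=11, Q=-483/4); attach at lengths (163/24, 101/24); label the merged cluster LNRU
  updated: d(CK,LNRU)=139/8, d(LNRU,O)=25/2, d(LNRU,S)=39/2
iteration 5: select CK,S (d=25/2, Q=-507/8); attach at lengths (251/32, 149/32); label the merged cluster CKS
  updated: d(CKS,LNRU)=195/16, d(CKS,O)=7
iteration 6: select CKS,LNRU (d=195/16, Q=-507/16); attach at lengths (107/32, 283/32); label the merged cluster CKLNRSU
  updated: d(CKLNRSU,O)=117/32
iteration 7: select CKLNRSU,O (d=117/32); attach at lengths (117/64, 117/64); label the merged cluster CKLNORSU
final tree: ((((C:61/12,K:83/12):251/32,S:149/32):107/32,((L:103/20,U:-63/20):163/24,(N:31/8,R:49/8):101/24):283/32):117/64,O:117/64)
total length: 2027/32

163/24,101/24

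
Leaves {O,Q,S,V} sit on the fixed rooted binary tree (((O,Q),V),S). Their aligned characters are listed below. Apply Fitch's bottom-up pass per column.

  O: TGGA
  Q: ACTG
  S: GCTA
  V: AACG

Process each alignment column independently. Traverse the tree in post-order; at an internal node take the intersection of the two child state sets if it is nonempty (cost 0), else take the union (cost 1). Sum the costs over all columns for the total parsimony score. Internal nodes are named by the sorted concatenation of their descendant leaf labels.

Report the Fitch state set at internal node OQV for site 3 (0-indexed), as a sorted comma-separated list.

G

[col 0] OQ: children O:{T}, Q:{A} ∪→ {A,T}; cost 1
[col 0] OQV: children OQ:{A,T}, V:{A} ∩→ {A}; cost 0
[col 0] OQSV: children OQV:{A}, S:{G} ∪→ {A,G}; cost 1
[col 1] OQ: children O:{G}, Q:{C} ∪→ {C,G}; cost 1
[col 1] OQV: children OQ:{C,G}, V:{A} ∪→ {A,C,G}; cost 1
[col 1] OQSV: children OQV:{A,C,G}, S:{C} ∩→ {C}; cost 0
[col 2] OQ: children O:{G}, Q:{T} ∪→ {G,T}; cost 1
[col 2] OQV: children OQ:{G,T}, V:{C} ∪→ {C,G,T}; cost 1
[col 2] OQSV: children OQV:{C,G,T}, S:{T} ∩→ {T}; cost 0
[col 3] OQ: children O:{A}, Q:{G} ∪→ {A,G}; cost 1
[col 3] OQV: children OQ:{A,G}, V:{G} ∩→ {G}; cost 0
[col 3] OQSV: children OQV:{G}, S:{A} ∪→ {A,G}; cost 1
per-site changes: [2, 2, 2, 2]; total = 8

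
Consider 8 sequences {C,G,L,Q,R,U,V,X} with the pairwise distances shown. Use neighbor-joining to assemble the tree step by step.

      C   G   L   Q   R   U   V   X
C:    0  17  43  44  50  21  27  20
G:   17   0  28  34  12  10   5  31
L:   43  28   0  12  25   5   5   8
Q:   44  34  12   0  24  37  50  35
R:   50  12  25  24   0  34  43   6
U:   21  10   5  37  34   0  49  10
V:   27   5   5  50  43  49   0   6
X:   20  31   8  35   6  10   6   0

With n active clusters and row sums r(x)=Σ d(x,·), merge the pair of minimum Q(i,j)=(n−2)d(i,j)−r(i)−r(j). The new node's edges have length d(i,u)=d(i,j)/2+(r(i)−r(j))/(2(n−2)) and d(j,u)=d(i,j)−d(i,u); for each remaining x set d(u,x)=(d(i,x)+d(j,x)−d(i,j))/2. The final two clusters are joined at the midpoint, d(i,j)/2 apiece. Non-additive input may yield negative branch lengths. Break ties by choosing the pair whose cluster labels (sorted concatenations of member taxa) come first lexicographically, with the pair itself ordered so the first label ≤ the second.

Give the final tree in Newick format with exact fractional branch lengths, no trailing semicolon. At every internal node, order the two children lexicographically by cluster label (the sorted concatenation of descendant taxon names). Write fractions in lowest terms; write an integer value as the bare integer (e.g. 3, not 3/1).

1. join G+V (d=5, Q=-292) ⇒ GV; edges |G|=-3/2, |V|=13/2
  updated: d(C,GV)=39/2, d(GV,L)=14, d(GV,Q)=79/2, d(GV,R)=25, d(GV,U)=27, d(GV,X)=16
2. join C+GV (d=39/2, Q=-241) ⇒ CGV; edges |C|=77/5, |GV|=41/10
  updated: d(CGV,L)=75/4, d(CGV,Q)=32, d(CGV,R)=111/4, d(CGV,U)=57/4, d(CGV,X)=33/4
3. join L+Q (d=12, Q=-643/4) ⇒ LQ; edges |L|=-93/32, |Q|=477/32
  updated: d(CGV,LQ)=155/8, d(LQ,R)=37/2, d(LQ,U)=15, d(LQ,X)=31/2
4. join R+X (d=6, Q=-108) ⇒ RX; edges |R|=43/4, |X|=-19/4
  updated: d(CGV,RX)=15, d(LQ,RX)=14, d(RX,U)=19
5. join CGV+U (d=57/4, Q=-547/8) ⇒ CGUV; edges |CGV|=231/32, |U|=225/32
  updated: d(CGUV,LQ)=161/16, d(CGUV,RX)=79/8
6. join CGUV+LQ (d=161/16, Q=-543/16) ⇒ CGLQUV; edges |CGUV|=95/32, |LQ|=227/32
  updated: d(CGLQUV,RX)=221/32
7. join CGLQUV+RX (d=221/32) ⇒ CGLQRUVX; edges |CGLQUV|=221/64, |RX|=221/64
final tree: ((((C:77/5,(G:-3/2,V:13/2):41/10):231/32,U:225/32):95/32,(L:-93/32,Q:477/32):227/32):221/64,(R:43/4,X:-19/4):221/64)
total length: 2359/32

((((C:77/5,(G:-3/2,V:13/2):41/10):231/32,U:225/32):95/32,(L:-93/32,Q:477/32):227/32):221/64,(R:43/4,X:-19/4):221/64)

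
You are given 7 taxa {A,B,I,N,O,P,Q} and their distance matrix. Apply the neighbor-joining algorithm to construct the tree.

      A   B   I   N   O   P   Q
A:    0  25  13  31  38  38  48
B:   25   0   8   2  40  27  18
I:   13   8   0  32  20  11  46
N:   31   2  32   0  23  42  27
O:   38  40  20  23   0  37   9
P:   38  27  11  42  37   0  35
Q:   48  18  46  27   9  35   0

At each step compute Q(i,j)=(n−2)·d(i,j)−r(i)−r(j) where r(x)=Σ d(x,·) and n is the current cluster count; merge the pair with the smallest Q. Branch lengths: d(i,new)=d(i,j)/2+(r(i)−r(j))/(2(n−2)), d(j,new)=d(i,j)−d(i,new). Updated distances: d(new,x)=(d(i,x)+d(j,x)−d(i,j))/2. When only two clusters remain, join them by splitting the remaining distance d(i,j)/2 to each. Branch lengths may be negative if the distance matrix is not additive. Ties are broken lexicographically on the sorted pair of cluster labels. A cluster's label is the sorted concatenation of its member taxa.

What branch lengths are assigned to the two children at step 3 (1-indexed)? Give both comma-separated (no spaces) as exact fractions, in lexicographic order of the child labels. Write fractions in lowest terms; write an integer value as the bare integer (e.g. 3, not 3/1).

1. join O+Q (d=9, Q=-305) ⇒ OQ; edges |O|=29/10, |Q|=61/10
  updated: d(A,OQ)=77/2, d(B,OQ)=49/2, d(I,OQ)=57/2, d(N,OQ)=41/2, d(OQ,P)=63/2
2. join B+N (d=2, Q=-206) ⇒ BN; edges |B|=-33/8, |N|=49/8
  updated: d(A,BN)=27, d(BN,I)=19, d(BN,OQ)=43/2, d(BN,P)=67/2
3. join BN+OQ (d=43/2, Q=-313/2) ⇒ BNOQ; edges |BN|=91/12, |OQ|=167/12
  updated: d(A,BNOQ)=22, d(BNOQ,I)=13, d(BNOQ,P)=87/4
4. join A+BNOQ (d=22, Q=-343/4) ⇒ ABNOQ; edges |A|=241/16, |BNOQ|=111/16
  updated: d(ABNOQ,I)=2, d(ABNOQ,P)=151/8
5. join ABNOQ+I (d=2, Q=-255/8) ⇒ ABINOQ; edges |ABNOQ|=79/16, |I|=-47/16
  updated: d(ABINOQ,P)=223/16
6. join ABINOQ+P (d=223/16) ⇒ ABINOPQ; edges |ABINOQ|=223/32, |P|=223/32
final tree: (((A:241/16,((B:-33/8,N:49/8):91/12,(O:29/10,Q:61/10):167/12):111/16):79/16,I:-47/16):223/32,P:223/32)
total length: 1127/16

91/12,167/12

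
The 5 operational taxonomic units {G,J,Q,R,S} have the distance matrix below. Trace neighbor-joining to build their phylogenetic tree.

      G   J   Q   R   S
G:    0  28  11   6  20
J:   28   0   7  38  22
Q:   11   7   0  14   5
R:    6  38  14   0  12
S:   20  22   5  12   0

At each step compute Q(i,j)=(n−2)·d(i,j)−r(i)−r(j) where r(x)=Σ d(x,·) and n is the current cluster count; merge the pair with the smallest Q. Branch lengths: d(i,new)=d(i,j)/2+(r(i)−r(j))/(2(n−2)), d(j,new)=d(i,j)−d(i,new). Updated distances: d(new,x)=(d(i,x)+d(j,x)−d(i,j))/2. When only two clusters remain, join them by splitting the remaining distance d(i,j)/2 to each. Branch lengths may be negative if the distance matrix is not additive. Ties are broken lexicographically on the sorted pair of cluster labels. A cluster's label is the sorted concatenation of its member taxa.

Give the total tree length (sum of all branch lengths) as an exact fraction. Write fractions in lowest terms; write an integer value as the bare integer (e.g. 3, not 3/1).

261/8

step 1: merge (G,R) at d=6, Q=-117; branch lengths G→13/6, R→23/6; new cluster GR
  updated: d(GR,J)=30, d(GR,Q)=19/2, d(GR,S)=13
step 2: merge (GR,S) at d=13, Q=-133/2; branch lengths GR→77/8, S→27/8; new cluster GRS
  updated: d(GRS,J)=39/2, d(GRS,Q)=3/4
step 3: merge (GRS,J) at d=39/2, Q=-109/4; branch lengths GRS→53/8, J→103/8; new cluster GJRS
  updated: d(GJRS,Q)=-47/8
step 4: merge (GJRS,Q) at d=-47/8; branch lengths GJRS→-47/16, Q→-47/16; new cluster GJQRS
final tree: ((((G:13/6,R:23/6):77/8,S:27/8):53/8,J:103/8):-47/16,Q:-47/16)
total length: 261/8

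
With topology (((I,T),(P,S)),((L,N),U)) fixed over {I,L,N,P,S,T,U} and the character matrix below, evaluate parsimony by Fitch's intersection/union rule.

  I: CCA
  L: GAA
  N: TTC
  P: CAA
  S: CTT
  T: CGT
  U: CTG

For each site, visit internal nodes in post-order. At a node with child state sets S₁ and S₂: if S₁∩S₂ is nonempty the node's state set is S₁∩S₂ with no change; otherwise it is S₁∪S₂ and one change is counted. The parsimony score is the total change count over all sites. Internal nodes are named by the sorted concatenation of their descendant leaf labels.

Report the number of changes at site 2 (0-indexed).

4

IT@0: {C} ∩ {C} = {C} (intersection, +0)
PS@0: {C} ∩ {C} = {C} (intersection, +0)
IPST@0: {C} ∩ {C} = {C} (intersection, +0)
LN@0: {G} ∪ {T} = {G,T} (union, +1)
LNU@0: {G,T} ∪ {C} = {C,G,T} (union, +1)
ILNPSTU@0: {C} ∩ {C,G,T} = {C} (intersection, +0)
IT@1: {C} ∪ {G} = {C,G} (union, +1)
PS@1: {A} ∪ {T} = {A,T} (union, +1)
IPST@1: {C,G} ∪ {A,T} = {A,C,G,T} (union, +1)
LN@1: {A} ∪ {T} = {A,T} (union, +1)
LNU@1: {A,T} ∩ {T} = {T} (intersection, +0)
ILNPSTU@1: {A,C,G,T} ∩ {T} = {T} (intersection, +0)
IT@2: {A} ∪ {T} = {A,T} (union, +1)
PS@2: {A} ∪ {T} = {A,T} (union, +1)
IPST@2: {A,T} ∩ {A,T} = {A,T} (intersection, +0)
LN@2: {A} ∪ {C} = {A,C} (union, +1)
LNU@2: {A,C} ∪ {G} = {A,C,G} (union, +1)
ILNPSTU@2: {A,T} ∩ {A,C,G} = {A} (intersection, +0)
per-site changes: [2, 4, 4]; total = 10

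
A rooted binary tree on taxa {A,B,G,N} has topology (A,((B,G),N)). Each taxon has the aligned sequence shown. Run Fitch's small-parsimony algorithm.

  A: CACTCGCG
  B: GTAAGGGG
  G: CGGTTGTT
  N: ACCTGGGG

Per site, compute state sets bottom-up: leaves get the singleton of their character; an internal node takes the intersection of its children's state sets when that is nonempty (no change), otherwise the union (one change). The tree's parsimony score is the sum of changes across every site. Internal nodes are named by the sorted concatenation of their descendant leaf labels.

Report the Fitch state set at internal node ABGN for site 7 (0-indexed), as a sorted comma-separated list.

G

[col 0] BG: children B:{G}, G:{C} ∪→ {C,G}; cost 1
[col 0] BGN: children BG:{C,G}, N:{A} ∪→ {A,C,G}; cost 1
[col 0] ABGN: children A:{C}, BGN:{A,C,G} ∩→ {C}; cost 0
[col 1] BG: children B:{T}, G:{G} ∪→ {G,T}; cost 1
[col 1] BGN: children BG:{G,T}, N:{C} ∪→ {C,G,T}; cost 1
[col 1] ABGN: children A:{A}, BGN:{C,G,T} ∪→ {A,C,G,T}; cost 1
[col 2] BG: children B:{A}, G:{G} ∪→ {A,G}; cost 1
[col 2] BGN: children BG:{A,G}, N:{C} ∪→ {A,C,G}; cost 1
[col 2] ABGN: children A:{C}, BGN:{A,C,G} ∩→ {C}; cost 0
[col 3] BG: children B:{A}, G:{T} ∪→ {A,T}; cost 1
[col 3] BGN: children BG:{A,T}, N:{T} ∩→ {T}; cost 0
[col 3] ABGN: children A:{T}, BGN:{T} ∩→ {T}; cost 0
[col 4] BG: children B:{G}, G:{T} ∪→ {G,T}; cost 1
[col 4] BGN: children BG:{G,T}, N:{G} ∩→ {G}; cost 0
[col 4] ABGN: children A:{C}, BGN:{G} ∪→ {C,G}; cost 1
[col 5] BG: children B:{G}, G:{G} ∩→ {G}; cost 0
[col 5] BGN: children BG:{G}, N:{G} ∩→ {G}; cost 0
[col 5] ABGN: children A:{G}, BGN:{G} ∩→ {G}; cost 0
[col 6] BG: children B:{G}, G:{T} ∪→ {G,T}; cost 1
[col 6] BGN: children BG:{G,T}, N:{G} ∩→ {G}; cost 0
[col 6] ABGN: children A:{C}, BGN:{G} ∪→ {C,G}; cost 1
[col 7] BG: children B:{G}, G:{T} ∪→ {G,T}; cost 1
[col 7] BGN: children BG:{G,T}, N:{G} ∩→ {G}; cost 0
[col 7] ABGN: children A:{G}, BGN:{G} ∩→ {G}; cost 0
per-site changes: [2, 3, 2, 1, 2, 0, 2, 1]; total = 13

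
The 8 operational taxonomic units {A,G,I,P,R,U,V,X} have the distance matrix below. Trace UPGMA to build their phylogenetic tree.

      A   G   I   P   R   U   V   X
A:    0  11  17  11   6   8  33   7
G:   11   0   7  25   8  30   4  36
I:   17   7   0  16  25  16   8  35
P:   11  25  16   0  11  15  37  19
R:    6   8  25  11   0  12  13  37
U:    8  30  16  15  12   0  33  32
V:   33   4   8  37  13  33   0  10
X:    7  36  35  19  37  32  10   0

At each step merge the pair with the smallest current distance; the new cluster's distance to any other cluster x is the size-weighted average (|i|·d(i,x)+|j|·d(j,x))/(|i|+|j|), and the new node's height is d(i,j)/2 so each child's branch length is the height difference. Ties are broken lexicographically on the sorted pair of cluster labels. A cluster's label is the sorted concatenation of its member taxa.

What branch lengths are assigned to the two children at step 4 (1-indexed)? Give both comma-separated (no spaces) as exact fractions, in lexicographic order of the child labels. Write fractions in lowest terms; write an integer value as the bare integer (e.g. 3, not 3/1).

iteration 1: select G,V (d=4); attach at lengths (2, 2); label the merged cluster GV
  updated: d(A,GV)=22, d(GV,I)=15/2, d(GV,P)=31, d(GV,R)=21/2, d(GV,U)=63/2, d(GV,X)=23
iteration 2: select A,R (d=6); attach at lengths (3, 3); label the merged cluster AR
  updated: d(AR,GV)=65/4, d(AR,I)=21, d(AR,P)=11, d(AR,U)=10, d(AR,X)=22
iteration 3: select GV,I (d=15/2); attach at lengths (7/4, 15/4); label the merged cluster GIV
  updated: d(AR,GIV)=107/6, d(GIV,P)=26, d(GIV,U)=79/3, d(GIV,X)=27
iteration 4: select AR,U (d=10); attach at lengths (2, 5); label the merged cluster ARU
  updated: d(ARU,GIV)=62/3, d(ARU,P)=37/3, d(ARU,X)=76/3
iteration 5: select ARU,P (d=37/3); attach at lengths (7/6, 37/6); label the merged cluster APRU
  updated: d(APRU,GIV)=22, d(APRU,X)=95/4
iteration 6: select APRU,GIV (d=22); attach at lengths (29/6, 29/4); label the merged cluster AGIPRUV
  updated: d(AGIPRUV,X)=176/7
iteration 7: select AGIPRUV,X (d=176/7); attach at lengths (11/7, 88/7); label the merged cluster AGIPRUVX
final tree: (((((A:3,R:3):2,U:5):7/6,P:37/6):29/6,((G:2,V:2):7/4,I:15/4):29/4):11/7,X:88/7)
total length: 4709/84

2,5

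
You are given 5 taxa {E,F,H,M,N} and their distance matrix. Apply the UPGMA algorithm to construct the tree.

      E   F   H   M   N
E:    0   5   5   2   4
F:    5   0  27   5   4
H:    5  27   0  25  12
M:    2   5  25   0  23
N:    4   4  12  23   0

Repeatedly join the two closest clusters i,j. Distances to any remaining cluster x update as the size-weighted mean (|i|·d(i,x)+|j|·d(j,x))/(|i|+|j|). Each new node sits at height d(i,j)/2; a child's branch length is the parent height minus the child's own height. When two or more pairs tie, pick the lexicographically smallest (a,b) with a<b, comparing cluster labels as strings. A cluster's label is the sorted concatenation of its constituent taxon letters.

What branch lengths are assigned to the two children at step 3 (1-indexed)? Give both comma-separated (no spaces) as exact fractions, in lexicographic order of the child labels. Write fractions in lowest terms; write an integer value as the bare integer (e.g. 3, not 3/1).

29/8,21/8

iteration 1: select E,M (d=2); attach at lengths (1, 1); label the merged cluster EM
  updated: d(EM,F)=5, d(EM,H)=15, d(EM,N)=27/2
iteration 2: select F,N (d=4); attach at lengths (2, 2); label the merged cluster FN
  updated: d(EM,FN)=37/4, d(FN,H)=39/2
iteration 3: select EM,FN (d=37/4); attach at lengths (29/8, 21/8); label the merged cluster EFMN
  updated: d(EFMN,H)=69/4
iteration 4: select EFMN,H (d=69/4); attach at lengths (4, 69/8); label the merged cluster EFHMN
final tree: (((E:1,M:1):29/8,(F:2,N:2):21/8):4,H:69/8)
total length: 199/8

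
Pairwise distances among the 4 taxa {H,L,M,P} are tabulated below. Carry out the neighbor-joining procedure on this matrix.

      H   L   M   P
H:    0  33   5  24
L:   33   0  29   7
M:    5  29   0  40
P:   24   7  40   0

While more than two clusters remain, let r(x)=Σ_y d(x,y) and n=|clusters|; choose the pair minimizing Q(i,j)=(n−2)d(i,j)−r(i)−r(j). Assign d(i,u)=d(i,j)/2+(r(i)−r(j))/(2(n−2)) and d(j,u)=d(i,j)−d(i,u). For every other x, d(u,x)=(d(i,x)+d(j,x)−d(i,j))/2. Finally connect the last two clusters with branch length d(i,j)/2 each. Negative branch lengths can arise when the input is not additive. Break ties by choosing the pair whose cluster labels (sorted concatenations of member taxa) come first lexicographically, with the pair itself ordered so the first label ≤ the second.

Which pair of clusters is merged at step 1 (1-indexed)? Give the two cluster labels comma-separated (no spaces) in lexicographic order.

H,M

step 1: merge (H,M) at d=5, Q=-126; branch lengths H→-1/2, M→11/2; new cluster HM
  updated: d(HM,L)=57/2, d(HM,P)=59/2
step 2: merge (HM,L) at d=57/2, Q=-65; branch lengths HM→51/2, L→3; new cluster HLM
  updated: d(HLM,P)=4
step 3: merge (HLM,P) at d=4; branch lengths HLM→2, P→2; new cluster HLMP
final tree: (((H:-1/2,M:11/2):51/2,L:3):2,P:2)
total length: 75/2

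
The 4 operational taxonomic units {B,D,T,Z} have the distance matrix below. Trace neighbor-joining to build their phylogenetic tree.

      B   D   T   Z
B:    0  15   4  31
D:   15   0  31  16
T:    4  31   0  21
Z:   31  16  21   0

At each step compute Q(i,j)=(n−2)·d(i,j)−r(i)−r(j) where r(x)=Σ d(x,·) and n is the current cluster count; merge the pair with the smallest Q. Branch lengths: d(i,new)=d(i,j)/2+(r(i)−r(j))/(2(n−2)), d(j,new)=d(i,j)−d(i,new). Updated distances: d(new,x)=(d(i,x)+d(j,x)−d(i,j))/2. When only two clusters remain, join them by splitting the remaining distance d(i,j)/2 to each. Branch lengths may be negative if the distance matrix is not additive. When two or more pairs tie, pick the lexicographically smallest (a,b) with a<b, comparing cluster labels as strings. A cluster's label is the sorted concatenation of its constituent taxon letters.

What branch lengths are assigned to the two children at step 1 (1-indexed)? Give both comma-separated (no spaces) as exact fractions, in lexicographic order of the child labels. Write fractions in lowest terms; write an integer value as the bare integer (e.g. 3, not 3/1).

1/2,7/2

step 1: merge (B,T) at d=4, Q=-98; branch lengths B→1/2, T→7/2; new cluster BT
  updated: d(BT,D)=21, d(BT,Z)=24
step 2: merge (BT,D) at d=21, Q=-61; branch lengths BT→29/2, D→13/2; new cluster BDT
  updated: d(BDT,Z)=19/2
step 3: merge (BDT,Z) at d=19/2; branch lengths BDT→19/4, Z→19/4; new cluster BDTZ
final tree: (((B:1/2,T:7/2):29/2,D:13/2):19/4,Z:19/4)
total length: 69/2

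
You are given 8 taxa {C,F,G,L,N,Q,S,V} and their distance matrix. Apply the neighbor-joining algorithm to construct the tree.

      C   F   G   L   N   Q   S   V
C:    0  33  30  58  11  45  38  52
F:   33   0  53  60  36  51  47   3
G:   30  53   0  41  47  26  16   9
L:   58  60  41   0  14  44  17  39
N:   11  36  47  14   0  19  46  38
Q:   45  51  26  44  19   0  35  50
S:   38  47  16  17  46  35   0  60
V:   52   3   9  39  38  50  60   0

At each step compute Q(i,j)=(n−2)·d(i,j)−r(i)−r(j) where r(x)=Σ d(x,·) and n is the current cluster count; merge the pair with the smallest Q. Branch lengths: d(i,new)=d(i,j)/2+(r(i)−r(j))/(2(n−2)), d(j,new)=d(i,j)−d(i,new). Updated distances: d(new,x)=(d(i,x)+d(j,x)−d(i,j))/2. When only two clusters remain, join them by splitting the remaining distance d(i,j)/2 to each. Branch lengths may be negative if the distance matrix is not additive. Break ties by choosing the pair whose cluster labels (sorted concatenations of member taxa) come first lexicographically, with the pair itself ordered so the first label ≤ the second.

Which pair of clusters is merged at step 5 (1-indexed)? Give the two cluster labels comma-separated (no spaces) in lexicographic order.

step 1: merge (F,V) at d=3, Q=-516; branch lengths F→25/6, V→-7/6; new cluster FV
  updated: d(C,FV)=41, d(FV,G)=59/2, d(FV,L)=48, d(FV,N)=71/2, d(FV,Q)=49, d(FV,S)=52
step 2: merge (L,S) at d=17, Q=-341; branch lengths L→103/10, S→67/10; new cluster LS
  updated: d(C,LS)=79/2, d(FV,LS)=83/2, d(G,LS)=20, d(LS,N)=43/2, d(LS,Q)=31
step 3: merge (C,N) at d=11, Q=-513/2; branch lengths C→153/16, N→23/16; new cluster CN
  updated: d(CN,FV)=131/4, d(CN,G)=33, d(CN,LS)=25, d(CN,Q)=53/2
step 4: merge (FV,G) at d=59/2, Q=-691/4; branch lengths FV→177/8, G→59/8; new cluster FGV
  updated: d(CN,FGV)=145/8, d(FGV,LS)=16, d(FGV,Q)=91/4
step 5: merge (CN,Q) at d=53/2, Q=-775/8; branch lengths CN→339/32, Q→509/32; new cluster CNQ
  updated: d(CNQ,FGV)=115/16, d(CNQ,LS)=59/4
step 6: merge (CNQ,FGV) at d=115/16, Q=-607/16; branch lengths CNQ→95/32, FGV→135/32; new cluster CFGNQV
  updated: d(CFGNQV,LS)=377/32
step 7: merge (CFGNQV,LS) at d=377/32; branch lengths CFGNQV→377/64, LS→377/64; new cluster CFGLNQSV
final tree: ((((C:153/16,N:23/16):339/32,Q:509/32):95/32,((F:25/6,V:-7/6):177/8,G:59/8):135/32):377/64,(L:103/10,S:67/10):377/64)
total length: 3391/32

CN,Q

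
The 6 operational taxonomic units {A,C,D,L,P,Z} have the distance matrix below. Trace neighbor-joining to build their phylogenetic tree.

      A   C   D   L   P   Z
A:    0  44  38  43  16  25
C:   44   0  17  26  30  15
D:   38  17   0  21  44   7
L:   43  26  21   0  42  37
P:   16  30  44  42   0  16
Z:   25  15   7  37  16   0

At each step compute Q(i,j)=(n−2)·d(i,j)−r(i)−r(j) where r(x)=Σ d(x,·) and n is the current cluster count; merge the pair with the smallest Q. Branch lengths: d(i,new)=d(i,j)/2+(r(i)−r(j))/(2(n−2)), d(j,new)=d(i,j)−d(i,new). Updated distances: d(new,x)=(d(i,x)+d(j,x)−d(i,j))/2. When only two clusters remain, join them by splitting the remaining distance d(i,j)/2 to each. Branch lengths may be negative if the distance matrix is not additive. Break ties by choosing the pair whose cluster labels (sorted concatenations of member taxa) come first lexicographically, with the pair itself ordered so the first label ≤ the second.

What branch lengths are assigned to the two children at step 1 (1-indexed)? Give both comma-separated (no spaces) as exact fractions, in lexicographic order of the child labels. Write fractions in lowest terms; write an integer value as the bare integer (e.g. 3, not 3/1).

41/4,23/4

step 1: merge (A,P) at d=16, Q=-250; branch lengths A→41/4, P→23/4; new cluster AP
  updated: d(AP,C)=29, d(AP,D)=33, d(AP,L)=69/2, d(AP,Z)=25/2
step 2: merge (AP,Z) at d=25/2, Q=-143; branch lengths AP→25/2, Z→0; new cluster APZ
  updated: d(APZ,C)=63/4, d(APZ,D)=55/4, d(APZ,L)=59/2
step 3: merge (APZ,C) at d=63/4, Q=-345/4; branch lengths APZ→127/16, C→125/16; new cluster ACPZ
  updated: d(ACPZ,D)=15/2, d(ACPZ,L)=159/8
step 4: merge (ACPZ,D) at d=15/2, Q=-387/8; branch lengths ACPZ→51/16, D→69/16; new cluster ACDPZ
  updated: d(ACDPZ,L)=267/16
step 5: merge (ACDPZ,L) at d=267/16; branch lengths ACDPZ→267/32, L→267/32; new cluster ACDLPZ
final tree: (((((A:41/4,P:23/4):25/2,Z:0):127/16,C:125/16):51/16,D:69/16):267/32,L:267/32)
total length: 1095/16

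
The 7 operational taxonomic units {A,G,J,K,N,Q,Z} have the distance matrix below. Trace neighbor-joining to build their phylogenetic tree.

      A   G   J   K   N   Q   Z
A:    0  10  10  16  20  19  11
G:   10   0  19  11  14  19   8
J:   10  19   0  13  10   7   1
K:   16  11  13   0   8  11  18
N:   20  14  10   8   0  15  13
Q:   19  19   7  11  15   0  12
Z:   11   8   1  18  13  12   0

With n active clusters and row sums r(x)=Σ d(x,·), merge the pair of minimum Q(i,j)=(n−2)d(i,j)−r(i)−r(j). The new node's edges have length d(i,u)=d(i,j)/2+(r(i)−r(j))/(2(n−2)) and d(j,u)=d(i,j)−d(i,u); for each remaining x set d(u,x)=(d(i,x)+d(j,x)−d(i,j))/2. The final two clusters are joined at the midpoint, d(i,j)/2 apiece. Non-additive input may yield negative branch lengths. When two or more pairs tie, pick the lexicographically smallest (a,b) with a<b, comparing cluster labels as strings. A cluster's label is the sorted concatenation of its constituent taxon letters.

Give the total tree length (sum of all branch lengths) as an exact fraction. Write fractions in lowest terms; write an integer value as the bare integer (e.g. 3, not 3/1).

145/4

1. join J+Z (d=1, Q=-118) ⇒ JZ; edges |J|=1/5, |Z|=4/5
  updated: d(A,JZ)=10, d(G,JZ)=13, d(JZ,K)=15, d(JZ,N)=11, d(JZ,Q)=9
2. join A+G (d=10, Q=-102) ⇒ AG; edges |A|=6, |G|=4
  updated: d(AG,JZ)=13/2, d(AG,K)=17/2, d(AG,N)=12, d(AG,Q)=14
3. join K+N (d=8, Q=-129/2) ⇒ KN; edges |K|=41/12, |N|=55/12
  updated: d(AG,KN)=25/4, d(JZ,KN)=9, d(KN,Q)=9
4. join AG+KN (d=25/4, Q=-77/2) ⇒ AGKN; edges |AG|=15/4, |KN|=5/2
  updated: d(AGKN,JZ)=37/8, d(AGKN,Q)=67/8
5. join AGKN+JZ (d=37/8, Q=-22) ⇒ AGJKNZ; edges |AGKN|=2, |JZ|=21/8
  updated: d(AGJKNZ,Q)=51/8
6. join AGJKNZ+Q (d=51/8) ⇒ AGJKNQZ; edges |AGJKNZ|=51/16, |Q|=51/16
final tree: ((((A:6,G:4):15/4,(K:41/12,N:55/12):5/2):2,(J:1/5,Z:4/5):21/8):51/16,Q:51/16)
total length: 145/4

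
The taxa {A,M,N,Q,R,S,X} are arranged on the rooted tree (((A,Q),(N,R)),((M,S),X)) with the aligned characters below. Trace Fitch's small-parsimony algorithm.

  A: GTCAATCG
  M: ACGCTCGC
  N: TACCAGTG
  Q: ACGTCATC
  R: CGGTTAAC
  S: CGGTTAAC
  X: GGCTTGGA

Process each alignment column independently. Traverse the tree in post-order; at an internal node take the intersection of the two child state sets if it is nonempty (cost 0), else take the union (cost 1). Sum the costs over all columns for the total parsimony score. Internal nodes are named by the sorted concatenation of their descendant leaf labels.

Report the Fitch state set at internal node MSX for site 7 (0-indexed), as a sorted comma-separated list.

A,C

AQ@0: {G} ∪ {A} = {A,G} (union, +1)
NR@0: {T} ∪ {C} = {C,T} (union, +1)
ANQR@0: {A,G} ∪ {C,T} = {A,C,G,T} (union, +1)
MS@0: {A} ∪ {C} = {A,C} (union, +1)
MSX@0: {A,C} ∪ {G} = {A,C,G} (union, +1)
AMNQRSX@0: {A,C,G,T} ∩ {A,C,G} = {A,C,G} (intersection, +0)
AQ@1: {T} ∪ {C} = {C,T} (union, +1)
NR@1: {A} ∪ {G} = {A,G} (union, +1)
ANQR@1: {C,T} ∪ {A,G} = {A,C,G,T} (union, +1)
MS@1: {C} ∪ {G} = {C,G} (union, +1)
MSX@1: {C,G} ∩ {G} = {G} (intersection, +0)
AMNQRSX@1: {A,C,G,T} ∩ {G} = {G} (intersection, +0)
AQ@2: {C} ∪ {G} = {C,G} (union, +1)
NR@2: {C} ∪ {G} = {C,G} (union, +1)
ANQR@2: {C,G} ∩ {C,G} = {C,G} (intersection, +0)
MS@2: {G} ∩ {G} = {G} (intersection, +0)
MSX@2: {G} ∪ {C} = {C,G} (union, +1)
AMNQRSX@2: {C,G} ∩ {C,G} = {C,G} (intersection, +0)
AQ@3: {A} ∪ {T} = {A,T} (union, +1)
NR@3: {C} ∪ {T} = {C,T} (union, +1)
ANQR@3: {A,T} ∩ {C,T} = {T} (intersection, +0)
MS@3: {C} ∪ {T} = {C,T} (union, +1)
MSX@3: {C,T} ∩ {T} = {T} (intersection, +0)
AMNQRSX@3: {T} ∩ {T} = {T} (intersection, +0)
AQ@4: {A} ∪ {C} = {A,C} (union, +1)
NR@4: {A} ∪ {T} = {A,T} (union, +1)
ANQR@4: {A,C} ∩ {A,T} = {A} (intersection, +0)
MS@4: {T} ∩ {T} = {T} (intersection, +0)
MSX@4: {T} ∩ {T} = {T} (intersection, +0)
AMNQRSX@4: {A} ∪ {T} = {A,T} (union, +1)
AQ@5: {T} ∪ {A} = {A,T} (union, +1)
NR@5: {G} ∪ {A} = {A,G} (union, +1)
ANQR@5: {A,T} ∩ {A,G} = {A} (intersection, +0)
MS@5: {C} ∪ {A} = {A,C} (union, +1)
MSX@5: {A,C} ∪ {G} = {A,C,G} (union, +1)
AMNQRSX@5: {A} ∩ {A,C,G} = {A} (intersection, +0)
AQ@6: {C} ∪ {T} = {C,T} (union, +1)
NR@6: {T} ∪ {A} = {A,T} (union, +1)
ANQR@6: {C,T} ∩ {A,T} = {T} (intersection, +0)
MS@6: {G} ∪ {A} = {A,G} (union, +1)
MSX@6: {A,G} ∩ {G} = {G} (intersection, +0)
AMNQRSX@6: {T} ∪ {G} = {G,T} (union, +1)
AQ@7: {G} ∪ {C} = {C,G} (union, +1)
NR@7: {G} ∪ {C} = {C,G} (union, +1)
ANQR@7: {C,G} ∩ {C,G} = {C,G} (intersection, +0)
MS@7: {C} ∩ {C} = {C} (intersection, +0)
MSX@7: {C} ∪ {A} = {A,C} (union, +1)
AMNQRSX@7: {C,G} ∩ {A,C} = {C} (intersection, +0)
per-site changes: [5, 4, 3, 3, 3, 4, 4, 3]; total = 29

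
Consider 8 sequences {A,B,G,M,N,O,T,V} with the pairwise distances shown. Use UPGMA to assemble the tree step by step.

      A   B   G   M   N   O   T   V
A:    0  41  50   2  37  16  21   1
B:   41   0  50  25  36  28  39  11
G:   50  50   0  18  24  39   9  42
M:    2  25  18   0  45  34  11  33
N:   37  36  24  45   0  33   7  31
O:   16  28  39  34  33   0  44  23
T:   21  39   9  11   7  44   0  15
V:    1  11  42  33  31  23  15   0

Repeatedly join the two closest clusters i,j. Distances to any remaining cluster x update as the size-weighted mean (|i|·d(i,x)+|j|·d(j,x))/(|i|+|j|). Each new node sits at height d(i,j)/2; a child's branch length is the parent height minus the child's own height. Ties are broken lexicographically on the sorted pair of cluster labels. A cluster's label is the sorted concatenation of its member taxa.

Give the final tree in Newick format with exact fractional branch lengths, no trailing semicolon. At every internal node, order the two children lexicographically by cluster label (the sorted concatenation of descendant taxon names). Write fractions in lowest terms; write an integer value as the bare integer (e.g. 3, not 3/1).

1. join A+V (d=1) ⇒ AV; edges |A|=1/2, |V|=1/2
  updated: d(AV,B)=26, d(AV,G)=46, d(AV,M)=35/2, d(AV,N)=34, d(AV,O)=39/2, d(AV,T)=18
2. join N+T (d=7) ⇒ NT; edges |N|=7/2, |T|=7/2
  updated: d(AV,NT)=26, d(B,NT)=75/2, d(G,NT)=33/2, d(M,NT)=28, d(NT,O)=77/2
3. join G+NT (d=33/2) ⇒ GNT; edges |G|=33/4, |NT|=19/4
  updated: d(AV,GNT)=98/3, d(B,GNT)=125/3, d(GNT,M)=74/3, d(GNT,O)=116/3
4. join AV+M (d=35/2) ⇒ AMV; edges |AV|=33/4, |M|=35/4
  updated: d(AMV,B)=77/3, d(AMV,GNT)=30, d(AMV,O)=73/3
5. join AMV+O (d=73/3) ⇒ AMOV; edges |AMV|=41/12, |O|=73/6
  updated: d(AMOV,B)=105/4, d(AMOV,GNT)=193/6
6. join AMOV+B (d=105/4) ⇒ ABMOV; edges |AMOV|=23/24, |B|=105/8
  updated: d(ABMOV,GNT)=511/15
7. join ABMOV+GNT (d=511/15) ⇒ ABGMNOTV; edges |ABMOV|=469/120, |GNT|=527/60
final tree: (((((A:1/2,V:1/2):33/4,M:35/4):41/12,O:73/6):23/24,B:105/8):469/120,(G:33/4,(N:7/2,T:7/2):19/4):527/60)
total length: 9643/120

(((((A:1/2,V:1/2):33/4,M:35/4):41/12,O:73/6):23/24,B:105/8):469/120,(G:33/4,(N:7/2,T:7/2):19/4):527/60)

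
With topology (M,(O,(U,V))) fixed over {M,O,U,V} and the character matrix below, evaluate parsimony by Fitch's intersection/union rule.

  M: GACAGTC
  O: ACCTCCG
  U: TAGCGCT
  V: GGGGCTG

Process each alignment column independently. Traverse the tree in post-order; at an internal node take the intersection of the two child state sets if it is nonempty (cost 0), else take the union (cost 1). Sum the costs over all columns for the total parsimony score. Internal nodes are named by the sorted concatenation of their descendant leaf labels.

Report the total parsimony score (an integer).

UV@0: {T} ∪ {G} = {G,T} (union, +1)
OUV@0: {A} ∪ {G,T} = {A,G,T} (union, +1)
MOUV@0: {G} ∩ {A,G,T} = {G} (intersection, +0)
UV@1: {A} ∪ {G} = {A,G} (union, +1)
OUV@1: {C} ∪ {A,G} = {A,C,G} (union, +1)
MOUV@1: {A} ∩ {A,C,G} = {A} (intersection, +0)
UV@2: {G} ∩ {G} = {G} (intersection, +0)
OUV@2: {C} ∪ {G} = {C,G} (union, +1)
MOUV@2: {C} ∩ {C,G} = {C} (intersection, +0)
UV@3: {C} ∪ {G} = {C,G} (union, +1)
OUV@3: {T} ∪ {C,G} = {C,G,T} (union, +1)
MOUV@3: {A} ∪ {C,G,T} = {A,C,G,T} (union, +1)
UV@4: {G} ∪ {C} = {C,G} (union, +1)
OUV@4: {C} ∩ {C,G} = {C} (intersection, +0)
MOUV@4: {G} ∪ {C} = {C,G} (union, +1)
UV@5: {C} ∪ {T} = {C,T} (union, +1)
OUV@5: {C} ∩ {C,T} = {C} (intersection, +0)
MOUV@5: {T} ∪ {C} = {C,T} (union, +1)
UV@6: {T} ∪ {G} = {G,T} (union, +1)
OUV@6: {G} ∩ {G,T} = {G} (intersection, +0)
MOUV@6: {C} ∪ {G} = {C,G} (union, +1)
per-site changes: [2, 2, 1, 3, 2, 2, 2]; total = 14

14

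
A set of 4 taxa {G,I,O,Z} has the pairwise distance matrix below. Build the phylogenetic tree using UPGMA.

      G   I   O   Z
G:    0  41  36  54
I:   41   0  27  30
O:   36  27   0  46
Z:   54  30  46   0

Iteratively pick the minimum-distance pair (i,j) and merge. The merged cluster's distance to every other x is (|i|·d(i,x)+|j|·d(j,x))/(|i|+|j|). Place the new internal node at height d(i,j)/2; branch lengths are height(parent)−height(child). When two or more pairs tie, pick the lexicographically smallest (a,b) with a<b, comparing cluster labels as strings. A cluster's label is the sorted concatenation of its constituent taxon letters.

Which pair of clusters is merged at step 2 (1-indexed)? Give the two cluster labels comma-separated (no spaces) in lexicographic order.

iteration 1: select I,O (d=27); attach at lengths (27/2, 27/2); label the merged cluster IO
  updated: d(G,IO)=77/2, d(IO,Z)=38
iteration 2: select IO,Z (d=38); attach at lengths (11/2, 19); label the merged cluster IOZ
  updated: d(G,IOZ)=131/3
iteration 3: select G,IOZ (d=131/3); attach at lengths (131/6, 17/6); label the merged cluster GIOZ
final tree: (G:131/6,((I:27/2,O:27/2):11/2,Z:19):17/6)
total length: 457/6

IO,Z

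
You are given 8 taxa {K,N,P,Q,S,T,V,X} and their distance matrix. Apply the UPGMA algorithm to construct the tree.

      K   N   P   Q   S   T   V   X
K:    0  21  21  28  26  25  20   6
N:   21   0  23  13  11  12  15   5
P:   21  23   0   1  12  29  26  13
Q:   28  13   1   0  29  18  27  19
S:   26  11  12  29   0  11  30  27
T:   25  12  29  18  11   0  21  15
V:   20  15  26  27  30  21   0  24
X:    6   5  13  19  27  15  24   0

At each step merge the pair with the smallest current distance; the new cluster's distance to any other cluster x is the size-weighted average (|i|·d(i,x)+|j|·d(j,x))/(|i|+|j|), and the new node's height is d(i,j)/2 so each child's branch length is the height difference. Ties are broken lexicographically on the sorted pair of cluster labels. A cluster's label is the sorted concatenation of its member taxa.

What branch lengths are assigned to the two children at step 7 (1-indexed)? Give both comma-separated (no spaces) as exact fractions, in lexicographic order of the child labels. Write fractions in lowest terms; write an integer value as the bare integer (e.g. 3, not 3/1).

39/28,163/14

step 1: merge (P,Q) at d=1; branch lengths P→1/2, Q→1/2; new cluster PQ
  updated: d(K,PQ)=49/2, d(N,PQ)=18, d(PQ,S)=41/2, d(PQ,T)=47/2, d(PQ,V)=53/2, d(PQ,X)=16
step 2: merge (N,X) at d=5; branch lengths N→5/2, X→5/2; new cluster NX
  updated: d(K,NX)=27/2, d(NX,PQ)=17, d(NX,S)=19, d(NX,T)=27/2, d(NX,V)=39/2
step 3: merge (S,T) at d=11; branch lengths S→11/2, T→11/2; new cluster ST
  updated: d(K,ST)=51/2, d(NX,ST)=65/4, d(PQ,ST)=22, d(ST,V)=51/2
step 4: merge (K,NX) at d=27/2; branch lengths K→27/4, NX→17/4; new cluster KNX
  updated: d(KNX,PQ)=39/2, d(KNX,ST)=58/3, d(KNX,V)=59/3
step 5: merge (KNX,ST) at d=58/3; branch lengths KNX→35/12, ST→25/6; new cluster KNSTX
  updated: d(KNSTX,PQ)=41/2, d(KNSTX,V)=22
step 6: merge (KNSTX,PQ) at d=41/2; branch lengths KNSTX→7/12, PQ→39/4; new cluster KNPQSTX
  updated: d(KNPQSTX,V)=163/7
step 7: merge (KNPQSTX,V) at d=163/7; branch lengths KNPQSTX→39/28, V→163/14; new cluster KNPQSTVX
final tree: ((((K:27/4,(N:5/2,X:5/2):17/4):35/12,(S:11/2,T:11/2):25/6):7/12,(P:1/2,Q:1/2):39/4):39/28,V:163/14)
total length: 2455/42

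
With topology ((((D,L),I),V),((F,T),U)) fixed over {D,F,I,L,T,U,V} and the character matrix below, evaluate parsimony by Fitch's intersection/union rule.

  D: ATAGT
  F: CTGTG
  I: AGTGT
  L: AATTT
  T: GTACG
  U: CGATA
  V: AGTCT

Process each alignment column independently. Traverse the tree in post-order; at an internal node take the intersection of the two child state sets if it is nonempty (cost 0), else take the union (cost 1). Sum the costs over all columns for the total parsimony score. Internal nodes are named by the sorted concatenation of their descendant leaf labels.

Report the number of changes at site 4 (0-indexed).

DL@0: {A} ∩ {A} = {A} (intersection, +0)
DIL@0: {A} ∩ {A} = {A} (intersection, +0)
DILV@0: {A} ∩ {A} = {A} (intersection, +0)
FT@0: {C} ∪ {G} = {C,G} (union, +1)
FTU@0: {C,G} ∩ {C} = {C} (intersection, +0)
DFILTUV@0: {A} ∪ {C} = {A,C} (union, +1)
DL@1: {T} ∪ {A} = {A,T} (union, +1)
DIL@1: {A,T} ∪ {G} = {A,G,T} (union, +1)
DILV@1: {A,G,T} ∩ {G} = {G} (intersection, +0)
FT@1: {T} ∩ {T} = {T} (intersection, +0)
FTU@1: {T} ∪ {G} = {G,T} (union, +1)
DFILTUV@1: {G} ∩ {G,T} = {G} (intersection, +0)
DL@2: {A} ∪ {T} = {A,T} (union, +1)
DIL@2: {A,T} ∩ {T} = {T} (intersection, +0)
DILV@2: {T} ∩ {T} = {T} (intersection, +0)
FT@2: {G} ∪ {A} = {A,G} (union, +1)
FTU@2: {A,G} ∩ {A} = {A} (intersection, +0)
DFILTUV@2: {T} ∪ {A} = {A,T} (union, +1)
DL@3: {G} ∪ {T} = {G,T} (union, +1)
DIL@3: {G,T} ∩ {G} = {G} (intersection, +0)
DILV@3: {G} ∪ {C} = {C,G} (union, +1)
FT@3: {T} ∪ {C} = {C,T} (union, +1)
FTU@3: {C,T} ∩ {T} = {T} (intersection, +0)
DFILTUV@3: {C,G} ∪ {T} = {C,G,T} (union, +1)
DL@4: {T} ∩ {T} = {T} (intersection, +0)
DIL@4: {T} ∩ {T} = {T} (intersection, +0)
DILV@4: {T} ∩ {T} = {T} (intersection, +0)
FT@4: {G} ∩ {G} = {G} (intersection, +0)
FTU@4: {G} ∪ {A} = {A,G} (union, +1)
DFILTUV@4: {T} ∪ {A,G} = {A,G,T} (union, +1)
per-site changes: [2, 3, 3, 4, 2]; total = 14

2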